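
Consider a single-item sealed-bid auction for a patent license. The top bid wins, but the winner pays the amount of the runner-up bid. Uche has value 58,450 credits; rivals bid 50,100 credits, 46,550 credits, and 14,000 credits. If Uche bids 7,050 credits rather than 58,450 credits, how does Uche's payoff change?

Payoff change: -8,350 credits.

The highest competing bid is 50,100 credits.
Bidding truthfully at 58,450 credits: Uche has the top bid, wins, and pays the second-highest bid 50,100 credits. Payoff = 58,450 credits − 50,100 credits = 8,350 credits.
Bidding 7,050 credits: the top bid is 50,100 credits (a rival), so Uche loses. Payoff = 0 credits.
Change = 0 credits − 8,350 credits = -8,350 credits.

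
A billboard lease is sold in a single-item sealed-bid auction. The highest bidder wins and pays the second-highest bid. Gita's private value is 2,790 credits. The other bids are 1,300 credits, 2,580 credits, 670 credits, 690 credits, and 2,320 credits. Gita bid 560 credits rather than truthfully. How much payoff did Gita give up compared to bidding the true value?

210 credits

The highest competing bid is 2,580 credits.
Bidding truthfully at 2,790 credits: Gita has the top bid, wins, and pays the second-highest bid 2,580 credits. Payoff = 2,790 credits − 2,580 credits = 210 credits.
Bidding 560 credits: the top bid is 2,580 credits (a rival), so Gita loses. Payoff = 0 credits.
Regret = truthful payoff − actual payoff = 210 credits − 0 credits = 210 credits.
Deviating from a truthful bid can only lose payoff in a second-price auction — never gain.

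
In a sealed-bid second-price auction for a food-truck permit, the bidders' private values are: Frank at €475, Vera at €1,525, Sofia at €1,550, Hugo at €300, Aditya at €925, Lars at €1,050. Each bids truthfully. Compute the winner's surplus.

€25

Ranking the bids: Sofia €1,550; Vera €1,525; Lars €1,050; Aditya €925; Frank €475; Hugo €300.
Sofia wins with the top bid and pays the second-highest, €1,525.
Surplus = €1,550 − €1,525 = €25.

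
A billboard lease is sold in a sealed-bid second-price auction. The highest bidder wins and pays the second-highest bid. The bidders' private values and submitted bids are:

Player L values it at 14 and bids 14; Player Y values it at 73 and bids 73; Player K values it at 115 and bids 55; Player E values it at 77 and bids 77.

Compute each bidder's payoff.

Payoffs: Player L 0, Player Y 0, Player K 0, Player E 4.

Bids in descending order: Player E 77, then Player Y 73, then Player K 55, then Player L 14.
Player E has the top bid and wins; the price is the second-highest bid, 73.
Player E's payoff = 77 − 73 = 4. All other bidders lose, so their payoff is 0.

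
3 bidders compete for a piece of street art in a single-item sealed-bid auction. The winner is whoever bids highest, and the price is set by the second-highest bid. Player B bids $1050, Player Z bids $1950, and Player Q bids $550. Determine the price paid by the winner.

Sorted high to low: Player Z $1950 > Player B $1050 > Player Q $550.
Player Z has the highest bid, so Player Z wins.
The second-highest bid is $1050, so that is what Player Z pays.

The winner pays $1050.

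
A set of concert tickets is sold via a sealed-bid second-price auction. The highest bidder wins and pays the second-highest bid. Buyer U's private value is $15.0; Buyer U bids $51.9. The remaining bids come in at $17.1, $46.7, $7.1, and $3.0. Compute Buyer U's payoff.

Highest competing bid: $46.7.
Buyer U's bid $51.9 is the highest overall, so Buyer U wins and pays the second-highest bid, $46.7.
Payoff = value − price = $15.0 − $46.7 = -$31.7.

Buyer U's payoff: -$31.7.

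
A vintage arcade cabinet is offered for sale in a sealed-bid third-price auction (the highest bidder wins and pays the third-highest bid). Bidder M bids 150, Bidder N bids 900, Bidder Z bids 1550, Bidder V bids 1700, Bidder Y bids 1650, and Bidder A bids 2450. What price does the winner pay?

Sorted high to low: Bidder A 2450, then Bidder V 1700, then Bidder Y 1650, then Bidder Z 1550, then Bidder N 900, then Bidder M 150.
Bidder A is the highest bidder, so Bidder A wins.
Under the third-price rule, the price is the third-highest bid: 1650.

Price paid: 1650.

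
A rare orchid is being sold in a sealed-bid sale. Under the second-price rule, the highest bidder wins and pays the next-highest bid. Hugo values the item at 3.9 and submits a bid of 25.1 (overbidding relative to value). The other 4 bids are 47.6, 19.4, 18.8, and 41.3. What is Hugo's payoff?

Highest competing bid: 47.6.
Hugo's bid 25.1 is not the highest, so Hugo loses, pays nothing, and earns zero payoff.

Hugo's payoff: 0.0.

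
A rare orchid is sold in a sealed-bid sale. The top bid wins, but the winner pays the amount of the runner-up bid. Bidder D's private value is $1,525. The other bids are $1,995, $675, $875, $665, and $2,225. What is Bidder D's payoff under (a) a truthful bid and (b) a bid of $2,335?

(a) $0  (b) -$700

The highest competing bid is $2,225.
Bidding truthfully at $1,525: the top bid is $2,225 (a rival), so Bidder D loses. Payoff = $0.
Bidding $2,335: Bidder D has the top bid, wins, and pays the second-highest bid $2,225. Payoff = $1,525 − $2,225 = -$700.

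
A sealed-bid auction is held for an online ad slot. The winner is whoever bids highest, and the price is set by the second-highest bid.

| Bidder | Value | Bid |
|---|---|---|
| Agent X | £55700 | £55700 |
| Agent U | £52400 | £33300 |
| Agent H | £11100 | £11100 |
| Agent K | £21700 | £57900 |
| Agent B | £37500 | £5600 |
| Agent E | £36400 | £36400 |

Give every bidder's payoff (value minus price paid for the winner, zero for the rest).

Agent X £0, Agent U £0, Agent H £0, Agent K -£34000, Agent B £0, Agent E £0.

Ordered from highest: Agent K £57900; Agent X £55700; Agent E £36400; Agent U £33300; Agent H £11100; Agent B £5600.
Agent K has the top bid and wins; the price is the second-highest bid, £55700.
Agent K's payoff = £21700 − £55700 = -£34000. All other bidders lose, so their payoff is 0.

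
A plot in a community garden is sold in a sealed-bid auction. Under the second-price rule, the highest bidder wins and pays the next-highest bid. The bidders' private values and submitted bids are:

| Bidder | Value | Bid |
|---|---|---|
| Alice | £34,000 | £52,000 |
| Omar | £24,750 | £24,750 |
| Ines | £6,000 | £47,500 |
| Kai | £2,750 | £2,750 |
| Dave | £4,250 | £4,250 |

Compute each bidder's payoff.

Alice -£13,500, Omar £0, Ines £0, Kai £0, Dave £0.

Ordered from highest: Alice £52,000 > Ines £47,500 > Omar £24,750 > Dave £4,250 > Kai £2,750.
Alice has the top bid and wins; the price is the second-highest bid, £47,500.
Alice's payoff = £34,000 − £47,500 = -£13,500. All other bidders lose, so their payoff is 0.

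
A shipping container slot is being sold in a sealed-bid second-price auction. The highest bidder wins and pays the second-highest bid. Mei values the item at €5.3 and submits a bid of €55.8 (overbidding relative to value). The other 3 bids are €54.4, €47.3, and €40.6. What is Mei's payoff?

Payoff = -€49.1.

Highest competing bid: €54.4.
Mei's bid €55.8 is the highest overall, so Mei wins and pays the second-highest bid, €54.4.
Payoff = value − price = €5.3 − €54.4 = -€49.1.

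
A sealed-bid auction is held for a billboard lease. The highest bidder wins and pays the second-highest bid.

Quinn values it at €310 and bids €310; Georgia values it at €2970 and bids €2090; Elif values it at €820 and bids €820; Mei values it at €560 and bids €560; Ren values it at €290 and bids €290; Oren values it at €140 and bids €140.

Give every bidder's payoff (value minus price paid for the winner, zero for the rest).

Payoffs: Quinn €0, Georgia €2150, Elif €0, Mei €0, Ren €0, Oren €0.

Ordered from highest: Georgia €2090, then Elif €820, then Mei €560, then Quinn €310, then Ren €290, then Oren €140.
Georgia has the top bid and wins; the price is the second-highest bid, €820.
Georgia's payoff = €2970 − €820 = €2150. All other bidders lose, so their payoff is 0.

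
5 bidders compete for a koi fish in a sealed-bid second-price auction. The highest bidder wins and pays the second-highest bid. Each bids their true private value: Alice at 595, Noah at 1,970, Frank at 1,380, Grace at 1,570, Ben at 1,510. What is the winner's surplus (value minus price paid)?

Sorted high to low: Noah 1,970; Grace 1,570; Ben 1,510; Frank 1,380; Alice 595.
Noah wins with the top bid and pays the second-highest, 1,570.
Surplus = 1,970 − 1,570 = 400.

Surplus = 400.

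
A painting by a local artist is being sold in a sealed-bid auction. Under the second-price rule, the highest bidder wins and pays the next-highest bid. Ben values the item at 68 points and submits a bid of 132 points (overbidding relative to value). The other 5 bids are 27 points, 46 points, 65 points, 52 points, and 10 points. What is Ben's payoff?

3 points

Highest competing bid: 65 points.
Ben's bid 132 points is the highest overall, so Ben wins and pays the second-highest bid, 65 points.
Payoff = value − price = 68 points − 65 points = 3 points.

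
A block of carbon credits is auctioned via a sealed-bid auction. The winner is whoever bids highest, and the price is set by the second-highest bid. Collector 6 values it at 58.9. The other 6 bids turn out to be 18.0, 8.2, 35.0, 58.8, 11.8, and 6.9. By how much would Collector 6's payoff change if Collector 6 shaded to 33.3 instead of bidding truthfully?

-0.1

The highest competing bid is 58.8.
Bidding truthfully at 58.9: Collector 6 has the top bid, wins, and pays the second-highest bid 58.8. Payoff = 58.9 − 58.8 = 0.1.
Bidding 33.3: the top bid is 58.8 (a rival), so Collector 6 loses. Payoff = 0.0.
Change = 0.0 − 0.1 = -0.1.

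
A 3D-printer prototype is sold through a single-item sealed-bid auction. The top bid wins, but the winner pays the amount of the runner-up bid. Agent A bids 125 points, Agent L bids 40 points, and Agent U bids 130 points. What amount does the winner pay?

The winner pays 125 points.

Ranking the bids: Agent U 130 points > Agent A 125 points > Agent L 40 points.
Agent U has the highest bid, so Agent U wins.
The second-highest bid is 125 points, so that is what Agent U pays.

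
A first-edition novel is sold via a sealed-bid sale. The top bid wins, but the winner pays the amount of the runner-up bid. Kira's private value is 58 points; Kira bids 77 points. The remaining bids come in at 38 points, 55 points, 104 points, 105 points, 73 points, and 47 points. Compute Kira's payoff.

Kira's payoff: 0 points.

Highest competing bid: 105 points.
Kira's bid 77 points is not the highest, so Kira loses, pays nothing, and earns zero payoff.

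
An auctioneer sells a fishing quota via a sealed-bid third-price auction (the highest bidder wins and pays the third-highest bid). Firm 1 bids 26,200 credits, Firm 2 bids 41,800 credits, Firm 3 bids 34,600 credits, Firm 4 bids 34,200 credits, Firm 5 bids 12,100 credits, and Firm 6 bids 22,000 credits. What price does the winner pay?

34,200 credits

Ranking the bids: Firm 2 41,800 credits; Firm 3 34,600 credits; Firm 4 34,200 credits; Firm 1 26,200 credits; Firm 6 22,000 credits; Firm 5 12,100 credits.
Firm 2 is the highest bidder, so Firm 2 wins.
Under the third-price rule, the price is the third-highest bid: 34,200 credits.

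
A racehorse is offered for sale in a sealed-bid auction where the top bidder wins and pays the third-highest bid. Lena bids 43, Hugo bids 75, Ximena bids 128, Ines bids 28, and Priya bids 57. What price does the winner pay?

Bids in descending order: Ximena 128; Hugo 75; Priya 57; Lena 43; Ines 28.
Ximena is the highest bidder, so Ximena wins.
Under the third-price rule, the price is the third-highest bid: 57.

Price paid: 57.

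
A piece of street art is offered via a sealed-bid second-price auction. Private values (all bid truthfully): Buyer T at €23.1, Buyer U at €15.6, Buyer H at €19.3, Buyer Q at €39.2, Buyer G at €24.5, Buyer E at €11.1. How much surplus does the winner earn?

€14.7

Bids in descending order: Buyer Q €39.2 > Buyer G €24.5 > Buyer T €23.1 > Buyer H €19.3 > Buyer U €15.6 > Buyer E €11.1.
Buyer Q wins with the top bid and pays the second-highest, €24.5.
Surplus = €39.2 − €24.5 = €14.7.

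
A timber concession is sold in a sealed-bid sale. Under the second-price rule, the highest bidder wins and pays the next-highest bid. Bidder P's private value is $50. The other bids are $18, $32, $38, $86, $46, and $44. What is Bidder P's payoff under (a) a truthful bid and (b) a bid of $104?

The highest competing bid is $86.
Bidding truthfully at $50: the top bid is $86 (a rival), so Bidder P loses. Payoff = $0.
Bidding $104: Bidder P has the top bid, wins, and pays the second-highest bid $86. Payoff = $50 − $86 = -$36.
This is the dominant-strategy logic: truthful bidding weakly beats any alternative.

(a) $0  (b) -$36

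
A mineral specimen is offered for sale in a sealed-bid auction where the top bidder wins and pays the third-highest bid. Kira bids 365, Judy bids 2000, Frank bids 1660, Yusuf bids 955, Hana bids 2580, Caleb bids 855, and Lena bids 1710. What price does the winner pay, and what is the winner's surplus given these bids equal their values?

The winner pays 1710 for a surplus of 870.

Ranking the bids: Hana 2580, then Judy 2000, then Lena 1710, then Frank 1660, then Yusuf 955, then Caleb 855, then Kira 365.
Hana is the highest bidder, so Hana wins.
Under the third-price rule, the price is the third-highest bid: 1710.
Surplus = 2580 − 1710 = 870.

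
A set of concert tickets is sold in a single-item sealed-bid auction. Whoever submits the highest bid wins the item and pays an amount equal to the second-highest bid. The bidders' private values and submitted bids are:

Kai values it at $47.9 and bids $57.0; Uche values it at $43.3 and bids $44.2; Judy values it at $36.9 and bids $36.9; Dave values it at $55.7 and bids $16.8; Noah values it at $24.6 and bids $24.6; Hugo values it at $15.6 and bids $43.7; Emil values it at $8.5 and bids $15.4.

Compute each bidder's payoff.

Sorted high to low: Kai $57.0, then Uche $44.2, then Hugo $43.7, then Judy $36.9, then Noah $24.6, then Dave $16.8, then Emil $15.4.
Kai has the top bid and wins; the price is the second-highest bid, $44.2.
Kai's payoff = $47.9 − $44.2 = $3.7. All other bidders lose, so their payoff is 0.

Payoffs: Kai $3.7, Uche $0.0, Judy $0.0, Dave $0.0, Noah $0.0, Hugo $0.0, Emil $0.0.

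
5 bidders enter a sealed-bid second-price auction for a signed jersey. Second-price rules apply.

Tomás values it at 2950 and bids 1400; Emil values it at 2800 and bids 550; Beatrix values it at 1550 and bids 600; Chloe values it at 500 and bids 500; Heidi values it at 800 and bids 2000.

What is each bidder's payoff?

Tomás 0, Emil 0, Beatrix 0, Chloe 0, Heidi -600.

Bids in descending order: Heidi 2000, then Tomás 1400, then Beatrix 600, then Emil 550, then Chloe 500.
Heidi has the top bid and wins; the price is the second-highest bid, 1400.
Heidi's payoff = 800 − 1400 = -600. All other bidders lose, so their payoff is 0.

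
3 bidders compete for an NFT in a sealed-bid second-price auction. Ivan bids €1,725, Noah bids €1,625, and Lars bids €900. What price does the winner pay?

Bids in descending order: Ivan €1,725; Noah €1,625; Lars €900.
Ivan has the highest bid, so Ivan wins.
The second-highest bid is €1,625, so that is what Ivan pays.

Price paid: €1,625.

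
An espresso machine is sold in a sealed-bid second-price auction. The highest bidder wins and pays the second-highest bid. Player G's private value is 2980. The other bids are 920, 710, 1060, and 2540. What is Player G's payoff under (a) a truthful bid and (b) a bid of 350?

The highest competing bid is 2540.
Bidding truthfully at 2980: Player G has the top bid, wins, and pays the second-highest bid 2540. Payoff = 2980 − 2540 = 440.
Bidding 350: the top bid is 2540 (a rival), so Player G loses. Payoff = 0.

(a) 440  (b) 0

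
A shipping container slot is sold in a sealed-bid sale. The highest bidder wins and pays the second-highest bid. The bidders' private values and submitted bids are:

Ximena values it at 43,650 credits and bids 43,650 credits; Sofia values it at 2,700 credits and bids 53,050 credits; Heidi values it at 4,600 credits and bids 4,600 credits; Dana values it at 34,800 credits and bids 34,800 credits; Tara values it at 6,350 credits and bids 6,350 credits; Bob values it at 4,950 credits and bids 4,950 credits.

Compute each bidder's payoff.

Ximena 0 credits, Sofia -40,950 credits, Heidi 0 credits, Dana 0 credits, Tara 0 credits, Bob 0 credits.

Sorted high to low: Sofia 53,050 credits; Ximena 43,650 credits; Dana 34,800 credits; Tara 6,350 credits; Bob 4,950 credits; Heidi 4,600 credits.
Sofia has the top bid and wins; the price is the second-highest bid, 43,650 credits.
Sofia's payoff = 2,700 credits − 43,650 credits = -40,950 credits. All other bidders lose, so their payoff is 0.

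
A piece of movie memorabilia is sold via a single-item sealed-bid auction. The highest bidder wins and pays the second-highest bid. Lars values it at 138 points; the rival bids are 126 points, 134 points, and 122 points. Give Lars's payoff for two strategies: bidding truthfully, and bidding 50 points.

The highest competing bid is 134 points.
Bidding truthfully at 138 points: Lars has the top bid, wins, and pays the second-highest bid 134 points. Payoff = 138 points − 134 points = 4 points.
Bidding 50 points: the top bid is 134 points (a rival), so Lars loses. Payoff = 0 points.
Deviating from a truthful bid can only lose payoff in a second-price auction — never gain.

Truthful: 4 points; alternative: 0 points.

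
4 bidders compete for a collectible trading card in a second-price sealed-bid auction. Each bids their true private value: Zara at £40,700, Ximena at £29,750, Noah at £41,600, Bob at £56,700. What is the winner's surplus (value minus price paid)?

Surplus = £15,100.

Ranking the bids: Bob £56,700, then Noah £41,600, then Zara £40,700, then Ximena £29,750.
Bob wins with the top bid and pays the second-highest, £41,600.
Surplus = £56,700 − £41,600 = £15,100.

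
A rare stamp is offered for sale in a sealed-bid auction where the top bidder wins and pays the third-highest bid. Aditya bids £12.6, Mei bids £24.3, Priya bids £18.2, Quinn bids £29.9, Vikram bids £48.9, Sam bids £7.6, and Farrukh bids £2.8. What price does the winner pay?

The winner pays £24.3.

Sorted high to low: Vikram £48.9; Quinn £29.9; Mei £24.3; Priya £18.2; Aditya £12.6; Sam £7.6; Farrukh £2.8.
Vikram is the highest bidder, so Vikram wins.
Under the third-price rule, the price is the third-highest bid: £24.3.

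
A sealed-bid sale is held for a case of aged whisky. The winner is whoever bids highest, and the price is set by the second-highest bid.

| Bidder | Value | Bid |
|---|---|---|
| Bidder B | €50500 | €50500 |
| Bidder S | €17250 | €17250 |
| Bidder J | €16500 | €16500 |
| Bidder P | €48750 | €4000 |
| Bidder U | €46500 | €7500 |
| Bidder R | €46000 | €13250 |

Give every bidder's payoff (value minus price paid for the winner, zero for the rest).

Payoffs: Bidder B €33250, Bidder S €0, Bidder J €0, Bidder P €0, Bidder U €0, Bidder R €0.

Bids in descending order: Bidder B €50500, then Bidder S €17250, then Bidder J €16500, then Bidder R €13250, then Bidder U €7500, then Bidder P €4000.
Bidder B has the top bid and wins; the price is the second-highest bid, €17250.
Bidder B's payoff = €50500 − €17250 = €33250. All other bidders lose, so their payoff is 0.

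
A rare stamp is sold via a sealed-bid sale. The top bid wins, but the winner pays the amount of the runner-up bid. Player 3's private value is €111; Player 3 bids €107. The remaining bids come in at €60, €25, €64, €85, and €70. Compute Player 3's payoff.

Highest competing bid: €85.
Player 3's bid €107 is the highest overall, so Player 3 wins and pays the second-highest bid, €85.
Payoff = value − price = €111 − €85 = €26.

€26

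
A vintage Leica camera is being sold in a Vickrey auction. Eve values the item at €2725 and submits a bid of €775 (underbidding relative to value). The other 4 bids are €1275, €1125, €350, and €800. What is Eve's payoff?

Highest competing bid: €1275.
Eve's bid €775 is not the highest, so Eve loses, pays nothing, and earns zero payoff.

Payoff = €0.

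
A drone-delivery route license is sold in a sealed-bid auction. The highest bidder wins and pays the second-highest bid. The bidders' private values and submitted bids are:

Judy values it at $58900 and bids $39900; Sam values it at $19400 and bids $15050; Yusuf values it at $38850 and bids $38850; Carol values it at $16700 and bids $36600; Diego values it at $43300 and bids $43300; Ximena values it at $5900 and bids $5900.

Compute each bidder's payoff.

Ordered from highest: Diego $43300 > Judy $39900 > Yusuf $38850 > Carol $36600 > Sam $15050 > Ximena $5900.
Diego has the top bid and wins; the price is the second-highest bid, $39900.
Diego's payoff = $43300 − $39900 = $3400. All other bidders lose, so their payoff is 0.

Payoffs: Judy $0, Sam $0, Yusuf $0, Carol $0, Diego $3400, Ximena $0.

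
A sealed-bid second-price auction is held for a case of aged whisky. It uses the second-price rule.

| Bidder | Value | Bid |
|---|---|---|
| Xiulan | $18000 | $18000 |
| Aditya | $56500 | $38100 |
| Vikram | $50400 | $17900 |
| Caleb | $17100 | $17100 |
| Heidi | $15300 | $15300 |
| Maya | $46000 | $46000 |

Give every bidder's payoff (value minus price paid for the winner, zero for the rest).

Bids in descending order: Maya $46000 > Aditya $38100 > Xiulan $18000 > Vikram $17900 > Caleb $17100 > Heidi $15300.
Maya has the top bid and wins; the price is the second-highest bid, $38100.
Maya's payoff = $46000 − $38100 = $7900. All other bidders lose, so their payoff is 0.

Xiulan $0, Aditya $0, Vikram $0, Caleb $0, Heidi $0, Maya $7900.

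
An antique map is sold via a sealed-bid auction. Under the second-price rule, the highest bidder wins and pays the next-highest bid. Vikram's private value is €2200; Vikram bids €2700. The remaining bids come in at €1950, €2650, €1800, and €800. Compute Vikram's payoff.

Highest competing bid: €2650.
Vikram's bid €2700 is the highest overall, so Vikram wins and pays the second-highest bid, €2650.
Payoff = value − price = €2200 − €2650 = -€450.

Vikram's payoff: -€450.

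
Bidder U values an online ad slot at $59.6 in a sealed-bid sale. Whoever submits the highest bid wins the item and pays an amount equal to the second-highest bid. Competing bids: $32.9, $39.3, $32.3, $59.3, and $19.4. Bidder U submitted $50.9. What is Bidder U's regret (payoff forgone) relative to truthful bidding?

Payoff forgone: $0.3.

The highest competing bid is $59.3.
Bidding truthfully at $59.6: Bidder U has the top bid, wins, and pays the second-highest bid $59.3. Payoff = $59.6 − $59.3 = $0.3.
Bidding $50.9: the top bid is $59.3 (a rival), so Bidder U loses. Payoff = $0.0.
Regret = truthful payoff − actual payoff = $0.3 − $0.0 = $0.3.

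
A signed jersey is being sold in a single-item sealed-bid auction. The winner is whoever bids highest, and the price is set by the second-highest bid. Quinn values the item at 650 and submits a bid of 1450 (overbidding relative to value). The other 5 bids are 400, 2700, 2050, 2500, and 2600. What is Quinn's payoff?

0

Highest competing bid: 2700.
Quinn's bid 1450 is not the highest, so Quinn loses, pays nothing, and earns zero payoff.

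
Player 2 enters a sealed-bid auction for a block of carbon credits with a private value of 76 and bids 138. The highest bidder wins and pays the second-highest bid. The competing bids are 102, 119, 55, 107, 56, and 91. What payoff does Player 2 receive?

Highest competing bid: 119.
Player 2's bid 138 is the highest overall, so Player 2 wins and pays the second-highest bid, 119.
Payoff = value − price = 76 − 119 = -43.

The bidder's payoff: -43.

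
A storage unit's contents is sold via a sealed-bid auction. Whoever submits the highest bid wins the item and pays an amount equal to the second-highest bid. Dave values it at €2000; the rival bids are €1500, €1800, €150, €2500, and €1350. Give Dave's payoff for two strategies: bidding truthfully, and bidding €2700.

(a) €0  (b) -€500

The highest competing bid is €2500.
Bidding truthfully at €2000: the top bid is €2500 (a rival), so Dave loses. Payoff = €0.
Bidding €2700: Dave has the top bid, wins, and pays the second-highest bid €2500. Payoff = €2000 − €2500 = -€500.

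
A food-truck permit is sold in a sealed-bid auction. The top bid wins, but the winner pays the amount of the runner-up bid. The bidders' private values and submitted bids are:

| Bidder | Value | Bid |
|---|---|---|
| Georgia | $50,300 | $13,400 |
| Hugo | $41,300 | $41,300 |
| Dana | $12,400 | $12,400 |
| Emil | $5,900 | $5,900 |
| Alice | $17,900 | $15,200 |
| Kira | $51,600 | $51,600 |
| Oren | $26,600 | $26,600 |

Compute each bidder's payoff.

Ordered from highest: Kira $51,600; Hugo $41,300; Oren $26,600; Alice $15,200; Georgia $13,400; Dana $12,400; Emil $5,900.
Kira has the top bid and wins; the price is the second-highest bid, $41,300.
Kira's payoff = $51,600 − $41,300 = $10,300. All other bidders lose, so their payoff is 0.

Georgia $0, Hugo $0, Dana $0, Emil $0, Alice $0, Kira $10,300, Oren $0.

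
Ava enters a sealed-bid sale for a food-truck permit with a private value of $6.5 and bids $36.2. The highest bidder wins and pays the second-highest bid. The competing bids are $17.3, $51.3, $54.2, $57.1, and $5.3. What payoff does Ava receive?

$0.0

Highest competing bid: $57.1.
Ava's bid $36.2 is not the highest, so Ava loses, pays nothing, and earns zero payoff.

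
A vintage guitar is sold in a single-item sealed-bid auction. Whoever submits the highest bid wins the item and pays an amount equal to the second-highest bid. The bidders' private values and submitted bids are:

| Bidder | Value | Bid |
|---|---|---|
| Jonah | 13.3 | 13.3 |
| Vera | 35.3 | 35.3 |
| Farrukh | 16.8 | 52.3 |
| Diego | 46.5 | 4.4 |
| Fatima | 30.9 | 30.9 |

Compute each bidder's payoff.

Jonah 0.0, Vera 0.0, Farrukh -18.5, Diego 0.0, Fatima 0.0.

Ordered from highest: Farrukh 52.3, then Vera 35.3, then Fatima 30.9, then Jonah 13.3, then Diego 4.4.
Farrukh has the top bid and wins; the price is the second-highest bid, 35.3.
Farrukh's payoff = 16.8 − 35.3 = -18.5. All other bidders lose, so their payoff is 0.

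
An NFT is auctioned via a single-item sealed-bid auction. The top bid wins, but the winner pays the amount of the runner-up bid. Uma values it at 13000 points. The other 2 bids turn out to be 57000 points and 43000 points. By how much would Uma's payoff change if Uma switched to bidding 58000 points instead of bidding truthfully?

Change in payoff: -44000 points.

The highest competing bid is 57000 points.
Bidding truthfully at 13000 points: the top bid is 57000 points (a rival), so Uma loses. Payoff = 0 points.
Bidding 58000 points: Uma has the top bid, wins, and pays the second-highest bid 57000 points. Payoff = 13000 points − 57000 points = -44000 points.
Change = -44000 points − 0 points = -44000 points.
This is the dominant-strategy logic: truthful bidding weakly beats any alternative.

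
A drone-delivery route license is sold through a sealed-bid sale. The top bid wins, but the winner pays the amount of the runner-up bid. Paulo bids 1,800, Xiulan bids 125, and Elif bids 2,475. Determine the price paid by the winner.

Ordered from highest: Elif 2,475 > Paulo 1,800 > Xiulan 125.
Elif has the highest bid, so Elif wins.
The second-highest bid is 1,800, so that is what Elif pays.

The winner pays 1,800.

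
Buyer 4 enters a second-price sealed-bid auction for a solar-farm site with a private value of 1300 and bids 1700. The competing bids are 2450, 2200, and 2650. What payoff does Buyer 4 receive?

Highest competing bid: 2650.
Buyer 4's bid 1700 is not the highest, so Buyer 4 loses, pays nothing, and earns zero payoff.

Payoff = 0.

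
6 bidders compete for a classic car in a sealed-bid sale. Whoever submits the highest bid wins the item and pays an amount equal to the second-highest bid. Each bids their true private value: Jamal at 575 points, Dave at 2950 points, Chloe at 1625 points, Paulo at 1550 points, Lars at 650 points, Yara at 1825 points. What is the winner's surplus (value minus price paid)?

Winner's surplus: 1125 points.

Sorted high to low: Dave 2950 points > Yara 1825 points > Chloe 1625 points > Paulo 1550 points > Lars 650 points > Jamal 575 points.
Dave wins with the top bid and pays the second-highest, 1825 points.
Surplus = 2950 points − 1825 points = 1125 points.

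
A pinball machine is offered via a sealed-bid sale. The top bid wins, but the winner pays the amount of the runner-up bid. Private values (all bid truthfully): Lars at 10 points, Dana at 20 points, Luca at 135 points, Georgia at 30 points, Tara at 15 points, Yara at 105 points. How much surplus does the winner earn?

Sorted high to low: Luca 135 points; Yara 105 points; Georgia 30 points; Dana 20 points; Tara 15 points; Lars 10 points.
Luca wins with the top bid and pays the second-highest, 105 points.
Surplus = 135 points − 105 points = 30 points.

Surplus = 30 points.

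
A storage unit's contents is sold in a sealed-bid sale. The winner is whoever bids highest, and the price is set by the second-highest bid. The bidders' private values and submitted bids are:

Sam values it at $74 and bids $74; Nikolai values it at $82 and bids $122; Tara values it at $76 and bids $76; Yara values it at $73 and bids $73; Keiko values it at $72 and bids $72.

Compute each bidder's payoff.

Payoffs: Sam $0, Nikolai $6, Tara $0, Yara $0, Keiko $0.

Sorted high to low: Nikolai $122; Tara $76; Sam $74; Yara $73; Keiko $72.
Nikolai has the top bid and wins; the price is the second-highest bid, $76.
Nikolai's payoff = $82 − $76 = $6. All other bidders lose, so their payoff is 0.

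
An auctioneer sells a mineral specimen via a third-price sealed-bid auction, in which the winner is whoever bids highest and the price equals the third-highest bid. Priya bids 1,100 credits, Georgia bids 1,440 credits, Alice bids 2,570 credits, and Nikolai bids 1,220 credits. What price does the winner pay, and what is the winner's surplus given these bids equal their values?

Ranking the bids: Alice 2,570 credits; Georgia 1,440 credits; Nikolai 1,220 credits; Priya 1,100 credits.
Alice is the highest bidder, so Alice wins.
Under the third-price rule, the price is the third-highest bid: 1,220 credits.
Surplus = 2,570 credits − 1,220 credits = 1,350 credits.

The winner pays 1,220 credits for a surplus of 1,350 credits.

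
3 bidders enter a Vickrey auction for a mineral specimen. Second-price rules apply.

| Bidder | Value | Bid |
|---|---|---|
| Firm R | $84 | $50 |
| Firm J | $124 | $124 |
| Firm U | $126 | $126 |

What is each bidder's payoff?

Payoffs: Firm R $0, Firm J $0, Firm U $2.

Ranking the bids: Firm U $126, then Firm J $124, then Firm R $50.
Firm U has the top bid and wins; the price is the second-highest bid, $124.
Firm U's payoff = $126 − $124 = $2. All other bidders lose, so their payoff is 0.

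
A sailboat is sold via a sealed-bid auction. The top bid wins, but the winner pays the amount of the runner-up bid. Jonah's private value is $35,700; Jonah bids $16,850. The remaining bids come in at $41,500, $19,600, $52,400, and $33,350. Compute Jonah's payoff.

Highest competing bid: $52,400.
Jonah's bid $16,850 is not the highest, so Jonah loses, pays nothing, and earns zero payoff.

Payoff = $0.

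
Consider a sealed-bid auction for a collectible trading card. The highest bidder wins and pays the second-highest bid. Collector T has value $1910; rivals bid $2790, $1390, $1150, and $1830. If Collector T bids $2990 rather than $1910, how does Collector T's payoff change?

Payoff change: -$880.

The highest competing bid is $2790.
Bidding truthfully at $1910: the top bid is $2790 (a rival), so Collector T loses. Payoff = $0.
Bidding $2990: Collector T has the top bid, wins, and pays the second-highest bid $2790. Payoff = $1910 − $2790 = -$880.
Change = -$880 − $0 = -$880.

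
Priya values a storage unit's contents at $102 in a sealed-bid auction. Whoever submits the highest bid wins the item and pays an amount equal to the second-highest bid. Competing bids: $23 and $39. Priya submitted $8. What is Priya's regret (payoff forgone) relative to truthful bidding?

$63

The highest competing bid is $39.
Bidding truthfully at $102: Priya has the top bid, wins, and pays the second-highest bid $39. Payoff = $102 − $39 = $63.
Bidding $8: the top bid is $39 (a rival), so Priya loses. Payoff = $0.
Regret = truthful payoff − actual payoff = $63 − $0 = $63.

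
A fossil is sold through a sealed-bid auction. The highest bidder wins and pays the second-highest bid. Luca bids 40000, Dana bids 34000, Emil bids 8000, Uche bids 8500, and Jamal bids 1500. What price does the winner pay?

Sorted high to low: Luca 40000, then Dana 34000, then Uche 8500, then Emil 8000, then Jamal 1500.
Luca has the highest bid, so Luca wins.
The second-highest bid is 34000, so that is what Luca pays.

34000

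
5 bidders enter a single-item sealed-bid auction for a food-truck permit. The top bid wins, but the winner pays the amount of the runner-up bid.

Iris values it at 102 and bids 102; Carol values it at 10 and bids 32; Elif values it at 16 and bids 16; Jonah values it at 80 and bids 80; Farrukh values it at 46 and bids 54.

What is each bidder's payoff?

Sorted high to low: Iris 102, then Jonah 80, then Farrukh 54, then Carol 32, then Elif 16.
Iris has the top bid and wins; the price is the second-highest bid, 80.
Iris's payoff = 102 − 80 = 22. All other bidders lose, so their payoff is 0.

Payoffs: Iris 22, Carol 0, Elif 0, Jonah 0, Farrukh 0.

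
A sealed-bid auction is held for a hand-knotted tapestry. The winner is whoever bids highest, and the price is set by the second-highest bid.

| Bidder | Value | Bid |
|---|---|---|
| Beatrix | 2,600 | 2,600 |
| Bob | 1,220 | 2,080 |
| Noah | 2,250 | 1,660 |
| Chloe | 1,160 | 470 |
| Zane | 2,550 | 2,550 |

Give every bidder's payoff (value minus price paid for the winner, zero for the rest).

Payoffs: Beatrix 50, Bob 0, Noah 0, Chloe 0, Zane 0.

Sorted high to low: Beatrix 2,600; Zane 2,550; Bob 2,080; Noah 1,660; Chloe 470.
Beatrix has the top bid and wins; the price is the second-highest bid, 2,550.
Beatrix's payoff = 2,600 − 2,550 = 50. All other bidders lose, so their payoff is 0.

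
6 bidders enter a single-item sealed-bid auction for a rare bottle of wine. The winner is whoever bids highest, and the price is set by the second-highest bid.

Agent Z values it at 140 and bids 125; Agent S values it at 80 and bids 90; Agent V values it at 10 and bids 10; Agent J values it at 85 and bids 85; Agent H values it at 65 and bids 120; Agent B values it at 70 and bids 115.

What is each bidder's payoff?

Sorted high to low: Agent Z 125; Agent H 120; Agent B 115; Agent S 90; Agent J 85; Agent V 10.
Agent Z has the top bid and wins; the price is the second-highest bid, 120.
Agent Z's payoff = 140 − 120 = 20. All other bidders lose, so their payoff is 0.

Agent Z 20, Agent S 0, Agent V 0, Agent J 0, Agent H 0, Agent B 0.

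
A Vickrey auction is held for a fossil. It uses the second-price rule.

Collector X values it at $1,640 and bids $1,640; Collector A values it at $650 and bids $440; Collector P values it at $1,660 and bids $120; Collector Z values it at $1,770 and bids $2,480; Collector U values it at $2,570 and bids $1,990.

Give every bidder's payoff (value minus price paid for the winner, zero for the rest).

Ordered from highest: Collector Z $2,480, then Collector U $1,990, then Collector X $1,640, then Collector A $440, then Collector P $120.
Collector Z has the top bid and wins; the price is the second-highest bid, $1,990.
Collector Z's payoff = $1,770 − $1,990 = -$220. All other bidders lose, so their payoff is 0.

Collector X $0, Collector A $0, Collector P $0, Collector Z -$220, Collector U $0.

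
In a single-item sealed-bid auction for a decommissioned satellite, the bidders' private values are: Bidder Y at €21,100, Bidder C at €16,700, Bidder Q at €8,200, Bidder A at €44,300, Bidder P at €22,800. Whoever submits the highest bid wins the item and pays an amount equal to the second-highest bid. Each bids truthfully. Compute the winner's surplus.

Bids in descending order: Bidder A €44,300; Bidder P €22,800; Bidder Y €21,100; Bidder C €16,700; Bidder Q €8,200.
Bidder A wins with the top bid and pays the second-highest, €22,800.
Surplus = €44,300 − €22,800 = €21,500.

Winner's surplus: €21,500.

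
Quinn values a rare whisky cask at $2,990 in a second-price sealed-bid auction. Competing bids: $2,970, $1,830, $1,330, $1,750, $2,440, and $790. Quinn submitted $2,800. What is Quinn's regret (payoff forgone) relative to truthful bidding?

The highest competing bid is $2,970.
Bidding truthfully at $2,990: Quinn has the top bid, wins, and pays the second-highest bid $2,970. Payoff = $2,990 − $2,970 = $20.
Bidding $2,800: the top bid is $2,970 (a rival), so Quinn loses. Payoff = $0.
Regret = truthful payoff − actual payoff = $20 − $0 = $20.

$20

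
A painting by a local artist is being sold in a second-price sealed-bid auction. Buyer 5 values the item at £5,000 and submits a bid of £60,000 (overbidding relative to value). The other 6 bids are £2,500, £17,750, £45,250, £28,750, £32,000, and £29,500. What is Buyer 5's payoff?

Highest competing bid: £45,250.
Buyer 5's bid £60,000 is the highest overall, so Buyer 5 wins and pays the second-highest bid, £45,250.
Payoff = value − price = £5,000 − £45,250 = -£40,250.
Overbidding won the item at a price above value — truthful bidding would have avoided this loss.

-£40,250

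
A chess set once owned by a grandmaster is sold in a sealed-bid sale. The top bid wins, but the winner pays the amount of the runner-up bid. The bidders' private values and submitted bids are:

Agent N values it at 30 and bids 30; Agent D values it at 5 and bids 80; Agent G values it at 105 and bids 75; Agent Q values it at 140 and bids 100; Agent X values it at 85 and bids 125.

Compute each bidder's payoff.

Payoffs: Agent N 0, Agent D 0, Agent G 0, Agent Q 0, Agent X -15.

Bids in descending order: Agent X 125, then Agent Q 100, then Agent D 80, then Agent G 75, then Agent N 30.
Agent X has the top bid and wins; the price is the second-highest bid, 100.
Agent X's payoff = 85 − 100 = -15. All other bidders lose, so their payoff is 0.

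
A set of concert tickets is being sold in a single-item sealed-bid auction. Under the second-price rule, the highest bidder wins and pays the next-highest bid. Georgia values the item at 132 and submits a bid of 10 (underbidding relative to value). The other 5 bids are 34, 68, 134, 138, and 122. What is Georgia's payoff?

Payoff = 0.

Highest competing bid: 138.
Georgia's bid 10 is not the highest, so Georgia loses, pays nothing, and earns zero payoff.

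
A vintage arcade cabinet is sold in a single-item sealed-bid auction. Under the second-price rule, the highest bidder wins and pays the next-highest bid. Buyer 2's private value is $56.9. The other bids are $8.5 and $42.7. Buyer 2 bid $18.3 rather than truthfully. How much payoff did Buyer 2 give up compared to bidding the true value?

$14.2

The highest competing bid is $42.7.
Bidding truthfully at $56.9: Buyer 2 has the top bid, wins, and pays the second-highest bid $42.7. Payoff = $56.9 − $42.7 = $14.2.
Bidding $18.3: the top bid is $42.7 (a rival), so Buyer 2 loses. Payoff = $0.0.
Regret = truthful payoff − actual payoff = $14.2 − $0.0 = $14.2.
This is the dominant-strategy logic: truthful bidding weakly beats any alternative.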